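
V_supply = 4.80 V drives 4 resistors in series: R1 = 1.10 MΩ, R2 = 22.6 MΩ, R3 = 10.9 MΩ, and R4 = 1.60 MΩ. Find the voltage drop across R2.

V ≈ 3.00 V

Total series resistance ΣR = 1.10 + 22.6 + 10.9 + 1.60 = 36.20 MΩ.
Voltage divider: V = V_supply · (22.60 / 36.20) = 4.80 × 0.6243 = 2.997 V.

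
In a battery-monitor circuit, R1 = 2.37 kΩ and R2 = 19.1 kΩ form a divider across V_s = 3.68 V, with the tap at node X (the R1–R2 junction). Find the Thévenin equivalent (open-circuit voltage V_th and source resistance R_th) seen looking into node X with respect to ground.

V_th ≈ 3.27 V, R_th ≈ 2.11 kΩ

With X open, the divider is unloaded: V_th = 3.68 × 19.1/21.47 = 3.274 V.
With V_s suppressed (replaced by a short), R_th = R1 ‖ R2 = (2.370 × 19.1)/(2.370 + 19.1) = 2.108 kΩ.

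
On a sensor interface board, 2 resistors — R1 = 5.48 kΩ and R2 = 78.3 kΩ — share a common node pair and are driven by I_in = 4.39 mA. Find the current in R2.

I ≈ 0.287 mA

Two-branch current divider: I_k = I_in · R_other/(R_1 + R_2).
I(R2) = 4.39 × 5.48/(5.48 + 78.3) = 4.39 × 0.06541 = 0.2871 mA.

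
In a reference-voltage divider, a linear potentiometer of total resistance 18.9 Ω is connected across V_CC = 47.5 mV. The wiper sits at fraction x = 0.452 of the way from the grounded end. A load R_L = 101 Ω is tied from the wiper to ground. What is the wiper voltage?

V_out ≈ 20.5 mV

Lower segment x·R_p = 8.543 Ω; upper segment (1−x)·R_p = 10.36 Ω.
(x·R_p) ‖ R_L = 7.877 Ω.
V_out = 47.5 × 7.877/(10.36 + 7.877) = 20.52 mV.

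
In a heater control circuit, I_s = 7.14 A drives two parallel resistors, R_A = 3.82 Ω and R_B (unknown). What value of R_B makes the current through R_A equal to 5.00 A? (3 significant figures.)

R_B ≈ 8.93 Ω

In a two-way split, I_A/I_s = R_B/(R_A + R_B).
5.00/7.14 = R_B/(R_A + R_B) → R_B = R_A · (0.7003)/(1 − 0.7003) = 3.82 × 2.336 = 8.925 Ω.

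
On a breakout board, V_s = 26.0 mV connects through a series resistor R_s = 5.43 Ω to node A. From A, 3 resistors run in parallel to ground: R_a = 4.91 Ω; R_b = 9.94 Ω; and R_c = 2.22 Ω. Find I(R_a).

I ≈ 1.04 mA

Equivalent of the parallel group: R_p = 1.325 Ω.
V_A = 26.0 × 1.325/6.755 = 5.100 mV.
Branch current I = V_A/R_a = 5.100/4.91 = 1.039 mA.
(Equivalently: I_total = 3.849 mA, then current-divider fraction G_k/ΣG = 0.2699.)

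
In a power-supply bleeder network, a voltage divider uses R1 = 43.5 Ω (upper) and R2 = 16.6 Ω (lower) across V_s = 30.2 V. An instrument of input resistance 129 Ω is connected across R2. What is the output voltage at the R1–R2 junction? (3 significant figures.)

The load sits in parallel with R2, giving an effective lower resistance R2' = R2·R_L/(R2+R_L) = 14.71 Ω.
Voltage divider with the loaded lower leg: V_out = 30.2 × 14.71/(43.5 + 14.71) = 30.2 × 0.2527 = 7.631 V.
(Unloaded it would be 8.34 V; the load pulls it down.)

V_out ≈ 7.63 V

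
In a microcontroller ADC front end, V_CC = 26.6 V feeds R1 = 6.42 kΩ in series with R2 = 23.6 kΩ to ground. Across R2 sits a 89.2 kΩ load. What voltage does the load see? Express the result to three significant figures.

V_out ≈ 19.8 V

First combine the lower leg with the load: R2 ‖ R_L = 18.66 kΩ.
Now apply the divider: V_out = 26.6 × 0.7440 = 19.79 V.
(Unloaded it would be 20.9 V; the load pulls it down.)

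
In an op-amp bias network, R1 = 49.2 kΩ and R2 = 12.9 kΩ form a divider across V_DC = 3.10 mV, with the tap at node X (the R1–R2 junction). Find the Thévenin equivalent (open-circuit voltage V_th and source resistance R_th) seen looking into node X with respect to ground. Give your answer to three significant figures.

Open-circuit (no load on X): V_th = V_DC · R2/(R1 + R2) = 3.10 × 12.9/(49.20 + 12.9) = 0.6440 mV.
Zeroing V_DC shorts the top of R1 to ground, so R_th = R1 ‖ R2 = 10.22 kΩ.

V_th ≈ 0.644 mV, R_th ≈ 10.2 kΩ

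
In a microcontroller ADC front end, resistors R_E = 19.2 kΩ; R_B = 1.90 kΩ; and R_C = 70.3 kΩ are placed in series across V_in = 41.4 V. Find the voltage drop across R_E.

V ≈ 8.70 V

Total series resistance ΣR = 19.2 + 1.90 + 70.3 = 91.40 kΩ.
By the voltage-divider rule, V = 41.4 × 19.20/91.40 = 8.697 V.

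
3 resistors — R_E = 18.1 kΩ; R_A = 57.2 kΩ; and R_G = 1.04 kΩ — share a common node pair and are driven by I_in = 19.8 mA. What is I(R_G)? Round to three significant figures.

I ≈ 18.4 mA

ΣG = 1/18.1 + 1/57.2 + 1/1.04 = 1.034.
By the current-divider rule, I = I_in · G_k/ΣG = 19.8 × 0.9297 = 18.41 mA.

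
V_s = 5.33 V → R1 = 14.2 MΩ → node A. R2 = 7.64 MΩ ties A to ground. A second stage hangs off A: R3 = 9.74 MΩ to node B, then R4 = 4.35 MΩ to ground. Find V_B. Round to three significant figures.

Looking into the second stage from A: R3 + R4 = 14.09 MΩ appears in parallel with R2.
R2 ‖ (R3+R4) = 4.954 MΩ.
V_A = 5.33 × 4.954/(14.2 + 4.954) = 1.379 V.
V_B = V_A × 0.3087 = 0.4256 V.

V_B ≈ 0.426 V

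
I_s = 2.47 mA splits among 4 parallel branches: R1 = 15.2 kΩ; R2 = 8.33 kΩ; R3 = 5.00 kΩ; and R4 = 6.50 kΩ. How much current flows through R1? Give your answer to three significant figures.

I ≈ 0.301 mA

Total conductance ΣG = 1/15.2 + 1/8.33 + 1/5.00 + 1/6.50 = 0.5397 (units of 1/kΩ).
By the current-divider rule, I = I_s · G_k/ΣG = 2.47 × 0.1219 = 0.3011 mA.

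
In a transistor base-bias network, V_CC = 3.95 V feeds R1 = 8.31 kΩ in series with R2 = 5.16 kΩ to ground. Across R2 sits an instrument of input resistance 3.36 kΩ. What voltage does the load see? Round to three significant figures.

First combine the lower leg with the load: R2 ‖ R_L = 2.035 kΩ.
Voltage divider with the loaded lower leg: V_out = 3.95 × 2.035/(8.31 + 2.035) = 3.95 × 0.1967 = 0.7770 V.
(Unloaded it would be 1.51 V; the load pulls it down.)

V_out ≈ 0.777 V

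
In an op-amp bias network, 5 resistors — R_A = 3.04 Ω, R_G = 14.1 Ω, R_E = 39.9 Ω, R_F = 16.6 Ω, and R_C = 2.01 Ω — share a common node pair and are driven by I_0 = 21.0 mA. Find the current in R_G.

I ≈ 1.52 mA

Conductances: ΣG = 1/3.04 + 1/14.1 + 1/39.9 + 1/16.6 + 1/2.01 = 0.9827 (1/Ω).
Current divider: I(R_G) = I_0 · G_k/ΣG = 21.0 × (0.07092/0.9827) = 21.0 × 0.07217 = 1.516 mA.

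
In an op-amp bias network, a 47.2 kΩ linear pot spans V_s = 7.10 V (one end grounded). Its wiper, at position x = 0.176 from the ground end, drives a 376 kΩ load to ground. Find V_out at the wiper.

V_out ≈ 1.23 V

The pot divides into 38.89 kΩ above the wiper and 8.307 kΩ below.
R_L loads the lower segment: effective lower R = 8.128 kΩ.
Loaded-divider output: V_out = 7.10 × 0.1729 = 1.227 V.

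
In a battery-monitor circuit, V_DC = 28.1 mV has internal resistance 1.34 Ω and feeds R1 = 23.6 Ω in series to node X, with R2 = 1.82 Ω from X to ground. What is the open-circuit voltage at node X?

R1' = 1.34 + 23.6 = 24.94 Ω (source resistance + R1).
Open-circuit (no load on X): V_th = V_DC · R2/(R1' + R2) = 28.1 × 1.82/(24.94 + 1.82) = 1.911 mV.

V_th ≈ 1.91 mV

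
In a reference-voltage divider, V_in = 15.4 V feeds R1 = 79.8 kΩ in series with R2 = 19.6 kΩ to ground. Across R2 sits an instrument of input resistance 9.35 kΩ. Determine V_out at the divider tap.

The load sits in parallel with R2, giving an effective lower resistance R2' = R2·R_L/(R2+R_L) = 6.330 kΩ.
Voltage divider with the loaded lower leg: V_out = 15.4 × 6.330/(79.8 + 6.330) = 15.4 × 0.07350 = 1.132 V.
(Unloaded it would be 3.04 V; the load pulls it down.)

V_out ≈ 1.13 V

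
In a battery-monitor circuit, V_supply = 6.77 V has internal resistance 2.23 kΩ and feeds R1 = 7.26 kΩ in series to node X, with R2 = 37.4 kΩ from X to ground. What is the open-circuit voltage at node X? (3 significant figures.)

R1' = 2.23 + 7.26 = 9.490 kΩ (source resistance + R1).
With X open, the divider is unloaded: V_th = 6.77 × 37.4/46.89 = 5.400 V.

V_th ≈ 5.40 V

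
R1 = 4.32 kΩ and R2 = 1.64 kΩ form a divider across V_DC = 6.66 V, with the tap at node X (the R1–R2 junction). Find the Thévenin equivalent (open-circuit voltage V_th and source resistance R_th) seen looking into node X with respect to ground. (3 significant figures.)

V_th ≈ 1.83 V, R_th ≈ 1.19 kΩ

With X open, the divider is unloaded: V_th = 6.66 × 1.64/5.960 = 1.833 V.
Zeroing V_DC shorts the top of R1 to ground, so R_th = R1 ‖ R2 = 1.189 kΩ.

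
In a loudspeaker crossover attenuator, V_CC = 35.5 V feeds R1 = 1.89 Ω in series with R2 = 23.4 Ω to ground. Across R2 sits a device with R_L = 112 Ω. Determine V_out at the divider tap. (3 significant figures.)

V_out ≈ 32.3 V

The load sits in parallel with R2, giving an effective lower resistance R2' = R2·R_L/(R2+R_L) = 19.36 Ω.
Voltage divider with the loaded lower leg: V_out = 35.5 × 19.36/(1.89 + 19.36) = 35.5 × 0.9110 = 32.34 V.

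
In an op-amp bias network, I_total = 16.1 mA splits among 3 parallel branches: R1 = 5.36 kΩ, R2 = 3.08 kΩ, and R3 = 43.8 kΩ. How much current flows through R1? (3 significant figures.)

I ≈ 5.62 mA

ΣG = 1/5.36 + 1/3.08 + 1/43.8 = 0.5341.
By the current-divider rule, I = I_total · G_k/ΣG = 16.1 × 0.3493 = 5.624 mA.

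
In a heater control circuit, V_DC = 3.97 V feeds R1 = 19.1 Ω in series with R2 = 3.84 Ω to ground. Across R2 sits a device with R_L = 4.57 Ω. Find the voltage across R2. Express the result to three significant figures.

V_out ≈ 0.391 V

First combine the lower leg with the load: R2 ‖ R_L = 2.087 Ω.
Voltage divider with the loaded lower leg: V_out = 3.97 × 2.087/(19.1 + 2.087) = 3.97 × 0.09849 = 0.3910 V.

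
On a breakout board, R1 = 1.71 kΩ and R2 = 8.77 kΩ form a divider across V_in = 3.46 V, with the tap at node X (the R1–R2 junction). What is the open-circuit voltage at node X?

Open-circuit (no load on X): V_th = V_in · R2/(R1 + R2) = 3.46 × 8.77/(1.710 + 8.77) = 2.895 V.

V_th ≈ 2.90 V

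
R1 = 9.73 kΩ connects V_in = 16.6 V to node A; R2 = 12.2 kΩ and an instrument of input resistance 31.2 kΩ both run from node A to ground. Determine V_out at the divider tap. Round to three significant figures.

V_out ≈ 7.87 V

R2 ‖ R_L = (12.2 × 31.2)/(12.2 + 31.2) = 8.771 kΩ.
Voltage divider with the loaded lower leg: V_out = 16.6 × 8.771/(9.73 + 8.771) = 16.6 × 0.4741 = 7.870 V.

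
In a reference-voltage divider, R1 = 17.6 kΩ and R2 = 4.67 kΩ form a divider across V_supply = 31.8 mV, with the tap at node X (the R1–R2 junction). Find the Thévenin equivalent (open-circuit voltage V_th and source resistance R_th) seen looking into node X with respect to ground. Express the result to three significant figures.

V_th ≈ 6.67 mV, R_th ≈ 3.69 kΩ

V_th is the unloaded tap voltage: V_supply · R2/(R1+R2) = 31.8 × 0.2097 = 6.668 mV.
Zeroing V_supply shorts the top of R1 to ground, so R_th = R1 ‖ R2 = 3.691 kΩ.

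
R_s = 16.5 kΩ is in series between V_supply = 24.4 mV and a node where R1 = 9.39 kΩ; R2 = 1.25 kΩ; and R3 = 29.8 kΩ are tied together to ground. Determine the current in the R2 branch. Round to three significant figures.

I ≈ 1.18 µA

Combine the parallel branches: R_p = (1/9.39 + 1/1.25 + 1/29.8)⁻¹ = 1.064 kΩ.
V_A = 24.4 × 1.064/17.56 = 1.478 mV.
Branch current I = V_A/R2 = 1.478/1.25 = 1.182 µA.
(Check via current divider: I_total = 1.389 µA; share G_k/ΣG = 0.8510 → same result.)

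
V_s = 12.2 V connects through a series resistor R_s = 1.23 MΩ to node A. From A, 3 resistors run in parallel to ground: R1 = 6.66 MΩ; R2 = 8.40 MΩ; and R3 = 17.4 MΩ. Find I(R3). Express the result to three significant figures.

I ≈ 0.500 µA

Parallel bank: R_p = 1/(1/6.66 + 1/8.40 + 1/17.4) = 3.061 MΩ.
V_A = 12.2 × 3.061/4.291 = 8.703 V.
I(R3) = V_A / R3 = 8.703/17.4 = 0.5002 µA.
(Check via current divider: I_total = 2.843 µA; share G_k/ΣG = 0.1759 → same result.)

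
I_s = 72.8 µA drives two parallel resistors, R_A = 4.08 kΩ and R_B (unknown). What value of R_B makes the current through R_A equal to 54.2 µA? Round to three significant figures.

R_B ≈ 11.9 kΩ

The fraction through R_A equals R_B/(R_A+R_B).
54.2/72.8 = R_B/(R_A + R_B) → R_B = R_A · (0.7445)/(1 − 0.7445) = 4.08 × 2.914 = 11.89 kΩ.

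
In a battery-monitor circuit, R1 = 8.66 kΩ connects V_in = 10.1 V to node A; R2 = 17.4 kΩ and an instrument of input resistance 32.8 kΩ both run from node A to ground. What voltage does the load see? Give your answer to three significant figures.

V_out ≈ 5.73 V

The load sits in parallel with R2, giving an effective lower resistance R2' = R2·R_L/(R2+R_L) = 11.37 kΩ.
Voltage divider with the loaded lower leg: V_out = 10.1 × 11.37/(8.66 + 11.37) = 10.1 × 0.5676 = 5.733 V.
(Unloaded it would be 6.74 V; the load pulls it down.)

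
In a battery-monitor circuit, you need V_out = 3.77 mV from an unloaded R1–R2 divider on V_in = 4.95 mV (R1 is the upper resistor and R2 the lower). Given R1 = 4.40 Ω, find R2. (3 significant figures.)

V_out/V_in = R2/(R1+R2) = 0.7616.
R2 = R1 · 0.7616/(1 − 0.7616) = 14.06 Ω.

R2 ≈ 14.1 Ω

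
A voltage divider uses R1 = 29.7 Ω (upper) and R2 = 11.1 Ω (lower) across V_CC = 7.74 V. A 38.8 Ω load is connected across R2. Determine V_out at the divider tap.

V_out ≈ 1.74 V

The load sits in parallel with R2, giving an effective lower resistance R2' = R2·R_L/(R2+R_L) = 8.631 Ω.
Voltage divider with the loaded lower leg: V_out = 7.74 × 8.631/(29.7 + 8.631) = 7.74 × 0.2252 = 1.743 V.
(Unloaded it would be 2.11 V; the load pulls it down.)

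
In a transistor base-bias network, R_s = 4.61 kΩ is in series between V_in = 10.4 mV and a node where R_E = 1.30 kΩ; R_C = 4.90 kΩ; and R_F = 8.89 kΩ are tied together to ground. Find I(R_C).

Equivalent of the parallel group: R_p = 0.9210 kΩ.
V_A by voltage divider: V_A = 10.4 × 0.9210/(4.61 + 0.9210) = 1.732 mV.
Branch current I = V_A/R_C = 1.732/4.90 = 0.3534 µA.

I ≈ 0.353 µA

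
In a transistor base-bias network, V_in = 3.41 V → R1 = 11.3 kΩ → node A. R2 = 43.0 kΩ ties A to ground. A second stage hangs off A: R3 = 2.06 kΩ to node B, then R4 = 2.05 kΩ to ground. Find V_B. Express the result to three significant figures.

V_B ≈ 0.424 V

Looking into the second stage from A: R3 + R4 = 4.110 kΩ appears in parallel with R2.
R2 ‖ (R3+R4) = 3.751 kΩ.
So V_A = 3.41 × 0.2492 = 0.8499 V.
V_B = V_A × 0.4988 = 0.4239 V.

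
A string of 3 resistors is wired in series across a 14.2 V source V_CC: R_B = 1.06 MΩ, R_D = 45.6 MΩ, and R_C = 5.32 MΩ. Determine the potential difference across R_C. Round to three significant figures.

Series total: ΣR = 1.06 + 45.6 + 5.32 = 51.98 MΩ.
V = V_CC · R/ΣR = 14.2 × 0.1023 = 1.453 V.

V ≈ 1.45 V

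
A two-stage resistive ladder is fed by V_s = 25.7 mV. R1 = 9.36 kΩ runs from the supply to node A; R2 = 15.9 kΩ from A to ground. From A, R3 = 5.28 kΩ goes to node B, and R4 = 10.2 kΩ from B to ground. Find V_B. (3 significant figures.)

V_B ≈ 7.72 mV

Looking into the second stage from A: R3 + R4 = 15.48 kΩ appears in parallel with R2.
R2 ‖ (R3+R4) = 7.844 kΩ.
V_A = 25.7 × 7.844/(9.36 + 7.844) = 11.72 mV.
Stage 2 is unloaded, so V_B = V_A · R4/(R3+R4) = 11.72 × 10.2/15.48 = 7.721 mV.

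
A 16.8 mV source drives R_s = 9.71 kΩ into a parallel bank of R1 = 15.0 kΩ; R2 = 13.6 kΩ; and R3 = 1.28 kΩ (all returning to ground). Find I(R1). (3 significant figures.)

I ≈ 0.113 µA

Equivalent of the parallel group: R_p = 1.085 kΩ.
Node voltage V_A = V_DC · R_p/(R_s + R_p) = 16.8 × 0.1005 = 1.689 mV.
Branch current I = V_A/R1 = 1.689/15.0 = 0.1126 µA.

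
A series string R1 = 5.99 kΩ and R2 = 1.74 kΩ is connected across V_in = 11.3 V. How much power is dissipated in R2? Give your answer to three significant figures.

P ≈ 3.72 mW

Series current I = V_in/ΣR = 11.3/7.730 = 1.462 mA.
V(R2) = I·R = 2.544 V; P = V·I = 2.544 × 1.462 = 3.718 mW.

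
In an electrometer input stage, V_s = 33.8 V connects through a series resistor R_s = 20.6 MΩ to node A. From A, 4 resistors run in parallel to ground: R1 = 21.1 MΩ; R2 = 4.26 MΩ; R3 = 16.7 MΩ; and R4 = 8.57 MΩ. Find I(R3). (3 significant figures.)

I ≈ 0.194 µA

Equivalent of the parallel group: R_p = 2.180 MΩ.
Node voltage V_A = V_s · R_p/(R_s + R_p) = 33.8 × 0.09570 = 3.235 V.
I(R3) = V_A / R3 = 3.235/16.7 = 0.1937 µA.
(Check via current divider: I_total = 1.484 µA; share G_k/ΣG = 0.1305 → same result.)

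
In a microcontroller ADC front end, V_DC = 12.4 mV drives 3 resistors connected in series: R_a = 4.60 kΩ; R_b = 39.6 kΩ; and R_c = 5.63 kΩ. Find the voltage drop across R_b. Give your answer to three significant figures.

Series total: ΣR = 4.60 + 39.6 + 5.63 = 49.83 kΩ.
V = V_DC · R/ΣR = 12.4 × 0.7947 = 9.854 mV.

V ≈ 9.85 mV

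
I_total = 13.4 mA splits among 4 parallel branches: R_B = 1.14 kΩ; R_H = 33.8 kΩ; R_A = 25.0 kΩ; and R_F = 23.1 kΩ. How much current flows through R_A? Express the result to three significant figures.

I ≈ 0.541 mA

Total conductance ΣG = 1/1.14 + 1/33.8 + 1/25.0 + 1/23.1 = 0.9901 (units of 1/kΩ).
By the current-divider rule, I = I_total · G_k/ΣG = 13.4 × 0.04040 = 0.5414 mA.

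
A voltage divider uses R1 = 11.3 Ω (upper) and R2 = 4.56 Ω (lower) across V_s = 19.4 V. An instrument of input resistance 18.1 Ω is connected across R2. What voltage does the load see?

V_out ≈ 4.73 V

First combine the lower leg with the load: R2 ‖ R_L = 3.642 Ω.
Voltage divider with the loaded lower leg: V_out = 19.4 × 3.642/(11.3 + 3.642) = 19.4 × 0.2438 = 4.729 V.
(Unloaded it would be 5.58 V; the load pulls it down.)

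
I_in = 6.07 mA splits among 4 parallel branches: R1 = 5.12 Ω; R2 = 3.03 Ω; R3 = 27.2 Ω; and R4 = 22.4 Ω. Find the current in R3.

Total conductance ΣG = 1/5.12 + 1/3.03 + 1/27.2 + 1/22.4 = 0.6068 (units of 1/Ω).
Current divider: I(R3) = I_in · G_k/ΣG = 6.07 × (0.03676/0.6068) = 6.07 × 0.06059 = 0.3678 mA.

I ≈ 0.368 mA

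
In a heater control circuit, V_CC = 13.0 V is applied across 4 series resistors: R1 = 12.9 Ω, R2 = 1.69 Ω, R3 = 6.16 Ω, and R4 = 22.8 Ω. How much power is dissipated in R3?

P ≈ 0.549 W

The common current is I = 13.0/43.55 = 0.2985 A.
P = I²R = 0.08911 × 6.16 = 0.5489 W.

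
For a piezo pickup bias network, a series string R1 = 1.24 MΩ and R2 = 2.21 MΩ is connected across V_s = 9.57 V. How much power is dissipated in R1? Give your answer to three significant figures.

P ≈ 9.54 µW

ΣR = 3.450 MΩ → I = 9.57/3.450 = 2.774 µA.
P(R1) = I²·R1 = (2.774)² × 1.24 = 9.541 µW.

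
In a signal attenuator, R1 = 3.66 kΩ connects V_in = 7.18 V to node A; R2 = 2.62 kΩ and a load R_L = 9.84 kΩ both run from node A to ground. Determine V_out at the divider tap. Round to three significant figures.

First combine the lower leg with the load: R2 ‖ R_L = 2.069 kΩ.
Now apply the divider: V_out = 7.18 × 0.3612 = 2.593 V.
(Unloaded it would be 3.00 V; the load pulls it down.)

V_out ≈ 2.59 V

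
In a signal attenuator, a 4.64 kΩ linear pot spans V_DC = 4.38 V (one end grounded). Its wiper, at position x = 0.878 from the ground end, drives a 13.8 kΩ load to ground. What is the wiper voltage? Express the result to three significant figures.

V_out ≈ 3.71 V

Split the track: R_lower = x·R_p = 4.074 kΩ, R_upper = (1−x)·R_p = 0.5661 kΩ.
Lower segment in parallel with the load: 4.074 ‖ 13.8 = 3.145 kΩ.
V_out = 4.38 × 3.145/(0.5661 + 3.145) = 3.712 V.
(Unloaded: V_out = x·V_DC = 3.85 V.)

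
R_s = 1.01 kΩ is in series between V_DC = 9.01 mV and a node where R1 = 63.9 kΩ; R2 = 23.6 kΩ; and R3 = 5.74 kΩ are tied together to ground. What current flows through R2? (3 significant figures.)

I ≈ 0.309 µA

Equivalent of the parallel group: R_p = 4.306 kΩ.
V_A by voltage divider: V_A = 9.01 × 4.306/(1.01 + 4.306) = 7.298 mV.
Branch current I = V_A/R2 = 7.298/23.6 = 0.3092 µA.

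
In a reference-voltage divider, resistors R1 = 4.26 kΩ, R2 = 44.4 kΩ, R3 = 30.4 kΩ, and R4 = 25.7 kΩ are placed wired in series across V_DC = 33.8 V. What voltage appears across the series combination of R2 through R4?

ΣR = 4.26 + 44.4 + 30.4 + 25.7 = 104.8 kΩ.
R_{R2..R4} = 44.4 + 30.4 + 25.7 = 100.5 kΩ.
By the voltage-divider rule, V = 33.8 × 100.5/104.8 = 32.43 V.

V ≈ 32.4 V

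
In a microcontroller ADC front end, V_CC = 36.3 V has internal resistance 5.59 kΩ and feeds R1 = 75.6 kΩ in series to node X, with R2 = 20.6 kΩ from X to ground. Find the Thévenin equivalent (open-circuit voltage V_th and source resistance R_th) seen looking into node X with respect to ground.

R1' = 5.59 + 75.6 = 81.19 kΩ (source resistance + R1).
V_th is the unloaded tap voltage: V_CC · R2/(R1'+R2) = 36.3 × 0.2024 = 7.346 V.
Zeroing V_CC shorts the top of R1' to ground, so R_th = R1' ‖ R2 = 16.43 kΩ.

V_th ≈ 7.35 V, R_th ≈ 16.4 kΩ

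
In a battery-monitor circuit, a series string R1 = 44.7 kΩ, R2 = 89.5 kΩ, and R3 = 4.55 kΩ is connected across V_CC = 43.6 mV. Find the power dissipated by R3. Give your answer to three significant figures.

P ≈ 0.449 nW

Series current I = V_CC/ΣR = 43.6/138.8 = 0.3142 µA.
V(R3) = I·R = 1.430 mV; P = V·I = 1.430 × 0.3142 = 0.4493 nW.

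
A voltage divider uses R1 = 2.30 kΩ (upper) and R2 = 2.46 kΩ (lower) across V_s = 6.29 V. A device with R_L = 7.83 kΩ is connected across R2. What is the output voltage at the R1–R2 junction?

V_out ≈ 2.82 V

The load sits in parallel with R2, giving an effective lower resistance R2' = R2·R_L/(R2+R_L) = 1.872 kΩ.
Then V_out = V_s · R2'/(R1 + R2') = 6.29 × 1.872/4.172 = 2.822 V.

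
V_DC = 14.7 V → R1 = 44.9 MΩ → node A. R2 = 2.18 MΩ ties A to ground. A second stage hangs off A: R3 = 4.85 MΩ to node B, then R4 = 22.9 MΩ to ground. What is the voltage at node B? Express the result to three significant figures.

V_B ≈ 0.523 V

The second stage (R3 + R4 = 27.75 MΩ) loads node A in parallel with R2.
Effective lower resistance at A: R2 ‖ 27.75 = 2.021 MΩ.
First divider: V_A = V_DC · 2.021/(44.9 + 2.021) = 0.6332 V.
Then the unloaded second divider: V_B = V_A × R4/(R3+R4) = 0.6332 × 0.8252 = 0.5226 V.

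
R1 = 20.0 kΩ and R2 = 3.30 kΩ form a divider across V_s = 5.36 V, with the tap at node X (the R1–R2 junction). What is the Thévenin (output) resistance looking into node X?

Zeroing V_s shorts the top of R1 to ground, so R_th = R1 ‖ R2 = 2.833 kΩ.

R_th ≈ 2.83 kΩ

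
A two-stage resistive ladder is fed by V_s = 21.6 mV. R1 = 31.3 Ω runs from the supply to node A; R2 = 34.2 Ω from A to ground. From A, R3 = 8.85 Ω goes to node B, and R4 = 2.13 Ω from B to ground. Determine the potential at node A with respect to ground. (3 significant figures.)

V_A ≈ 4.53 mV

Looking into the second stage from A: R3 + R4 = 10.98 Ω appears in parallel with R2.
R2 ‖ (R3+R4) = 8.312 Ω.
V_A = 21.6 × 8.312/(31.3 + 8.312) = 4.532 mV.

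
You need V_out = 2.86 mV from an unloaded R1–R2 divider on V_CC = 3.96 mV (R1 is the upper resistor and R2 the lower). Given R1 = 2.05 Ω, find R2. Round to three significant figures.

R2 ≈ 5.33 Ω

V_out/V_CC = R2/(R1+R2) = 0.7222.
So R2 = R1 · V_out/(V_CC − V_out) = 2.05 × 2.86/(3.96 − 2.86) = 2.05 × 2.600 = 5.330 Ω.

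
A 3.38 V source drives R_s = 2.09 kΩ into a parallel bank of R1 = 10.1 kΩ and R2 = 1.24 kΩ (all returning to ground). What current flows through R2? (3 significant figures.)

Combine the parallel branches: R_p = (1/10.1 + 1/1.24)⁻¹ = 1.104 kΩ.
V_A by voltage divider: V_A = 3.38 × 1.104/(2.09 + 1.104) = 1.169 V.
I(R2) = V_A / R2 = 1.169/1.24 = 0.9424 mA.

I ≈ 0.942 mA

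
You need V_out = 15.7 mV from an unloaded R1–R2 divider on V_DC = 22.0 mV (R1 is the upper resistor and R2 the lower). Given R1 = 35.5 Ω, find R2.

The divider ratio is R2/(R1+R2) = 15.7/22.0 = 0.7136.
So R2 = R1 · V_out/(V_DC − V_out) = 35.5 × 15.7/(22.0 − 15.7) = 35.5 × 2.492 = 88.47 Ω.

R2 ≈ 88.5 Ω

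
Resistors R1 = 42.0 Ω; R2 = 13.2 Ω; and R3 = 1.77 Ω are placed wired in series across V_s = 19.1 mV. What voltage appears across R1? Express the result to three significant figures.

V ≈ 14.1 mV

ΣR = 42.0 + 13.2 + 1.77 = 56.97 Ω.
V = V_s · R/ΣR = 19.1 × 0.7372 = 14.08 mV.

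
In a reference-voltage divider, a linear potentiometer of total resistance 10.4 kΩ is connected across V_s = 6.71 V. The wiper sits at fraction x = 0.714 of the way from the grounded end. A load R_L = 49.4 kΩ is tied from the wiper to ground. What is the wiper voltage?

The pot divides into 2.974 kΩ above the wiper and 7.426 kΩ below.
Lower segment in parallel with the load: 7.426 ‖ 49.4 = 6.455 kΩ.
Then V_out = V_s · 6.455/(2.974 + 6.455) = 4.593 V.

V_out ≈ 4.59 V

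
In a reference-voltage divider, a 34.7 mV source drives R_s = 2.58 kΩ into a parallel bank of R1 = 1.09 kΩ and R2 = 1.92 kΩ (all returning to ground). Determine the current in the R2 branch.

Equivalent of the parallel group: R_p = 0.6953 kΩ.
V_A = 34.7 × 0.6953/3.275 = 7.366 mV.
Branch current I = V_A/R2 = 7.366/1.92 = 3.837 µA.

I ≈ 3.84 µA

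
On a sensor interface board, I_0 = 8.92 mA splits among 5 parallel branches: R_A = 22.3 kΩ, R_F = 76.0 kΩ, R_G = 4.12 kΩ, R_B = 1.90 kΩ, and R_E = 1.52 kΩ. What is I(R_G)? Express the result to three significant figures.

ΣG = 1/22.3 + 1/76.0 + 1/4.12 + 1/1.90 + 1/1.52 = 1.485.
R_G takes the fraction G_k/ΣG = 0.2427/1.485 = 0.1635, so I = 8.92 × 0.1635 = 1.458 mA.

I ≈ 1.46 mA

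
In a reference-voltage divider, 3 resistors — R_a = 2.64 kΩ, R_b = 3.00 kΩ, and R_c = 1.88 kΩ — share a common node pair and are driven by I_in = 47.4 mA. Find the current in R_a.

I ≈ 14.4 mA

Conductances: ΣG = 1/2.64 + 1/3.00 + 1/1.88 = 1.244 (1/kΩ).
By the current-divider rule, I = I_in · G_k/ΣG = 47.4 × 0.3045 = 14.43 mA.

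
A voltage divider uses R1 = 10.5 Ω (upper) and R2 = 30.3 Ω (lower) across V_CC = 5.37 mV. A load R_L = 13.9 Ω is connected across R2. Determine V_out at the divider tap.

First combine the lower leg with the load: R2 ‖ R_L = 9.529 Ω.
Voltage divider with the loaded lower leg: V_out = 5.37 × 9.529/(10.5 + 9.529) = 5.37 × 0.4758 = 2.555 mV.

V_out ≈ 2.55 mV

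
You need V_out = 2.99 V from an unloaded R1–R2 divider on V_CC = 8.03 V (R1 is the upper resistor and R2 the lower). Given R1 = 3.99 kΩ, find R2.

The divider ratio is R2/(R1+R2) = 2.99/8.03 = 0.3724.
R2 = R1 · 0.3724/(1 − 0.3724) = 2.367 kΩ.

R2 ≈ 2.37 kΩ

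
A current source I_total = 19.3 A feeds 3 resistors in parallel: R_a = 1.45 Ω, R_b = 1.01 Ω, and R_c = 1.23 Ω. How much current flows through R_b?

I ≈ 7.67 A

Total conductance ΣG = 1/1.45 + 1/1.01 + 1/1.23 = 2.493 (units of 1/Ω).
R_b takes the fraction G_k/ΣG = 0.9901/2.493 = 0.3972, so I = 19.3 × 0.3972 = 7.666 A.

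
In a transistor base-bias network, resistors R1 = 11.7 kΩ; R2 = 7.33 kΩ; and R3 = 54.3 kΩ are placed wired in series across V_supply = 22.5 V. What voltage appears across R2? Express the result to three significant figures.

V ≈ 2.25 V

Total series resistance ΣR = 11.7 + 7.33 + 54.3 = 73.33 kΩ.
Voltage divider: V = V_supply · (7.330 / 73.33) = 22.5 × 0.09996 = 2.249 V.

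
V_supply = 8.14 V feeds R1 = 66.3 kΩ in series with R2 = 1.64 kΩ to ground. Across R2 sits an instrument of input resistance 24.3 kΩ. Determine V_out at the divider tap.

V_out ≈ 0.184 V

The load sits in parallel with R2, giving an effective lower resistance R2' = R2·R_L/(R2+R_L) = 1.536 kΩ.
Now apply the divider: V_out = 8.14 × 0.02265 = 0.1843 V.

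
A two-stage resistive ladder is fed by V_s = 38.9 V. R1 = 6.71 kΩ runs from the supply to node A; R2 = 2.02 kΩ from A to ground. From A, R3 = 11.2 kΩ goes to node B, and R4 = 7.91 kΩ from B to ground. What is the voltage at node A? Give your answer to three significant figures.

Node A sees R2 in parallel with the series input of stage 2, R3 + R4 = 19.11 kΩ.
R2 ‖ (R3+R4) = 1.827 kΩ.
So V_A = 38.9 × 0.2140 = 8.325 V.

V_A ≈ 8.32 V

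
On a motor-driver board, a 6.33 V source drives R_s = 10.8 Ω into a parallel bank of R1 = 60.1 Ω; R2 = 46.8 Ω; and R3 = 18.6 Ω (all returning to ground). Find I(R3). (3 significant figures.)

I ≈ 0.171 A

Equivalent of the parallel group: R_p = 10.90 Ω.
V_A = 6.33 × 10.90/21.70 = 3.179 V.
I(R3) = V_A / R3 = 3.179/18.6 = 0.1709 A.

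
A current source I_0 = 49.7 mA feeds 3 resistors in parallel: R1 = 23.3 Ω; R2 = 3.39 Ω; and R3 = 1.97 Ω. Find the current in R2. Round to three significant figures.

Total conductance ΣG = 1/23.3 + 1/3.39 + 1/1.97 = 0.8455 (units of 1/Ω).
By the current-divider rule, I = I_0 · G_k/ΣG = 49.7 × 0.3489 = 17.34 mA.

I ≈ 17.3 mA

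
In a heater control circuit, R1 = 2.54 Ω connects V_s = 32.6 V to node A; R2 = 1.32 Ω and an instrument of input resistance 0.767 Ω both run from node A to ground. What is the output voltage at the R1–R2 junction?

V_out ≈ 5.23 V

R2 ‖ R_L = (1.32 × 0.767)/(1.32 + 0.767) = 0.4851 Ω.
Now apply the divider: V_out = 32.6 × 0.1604 = 5.228 V.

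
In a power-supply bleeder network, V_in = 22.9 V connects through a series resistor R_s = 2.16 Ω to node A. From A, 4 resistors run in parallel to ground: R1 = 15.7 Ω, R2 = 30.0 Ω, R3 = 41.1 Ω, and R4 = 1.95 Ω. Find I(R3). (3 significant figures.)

Parallel bank: R_p = 1/(1/15.7 + 1/30.0 + 1/41.1 + 1/1.95) = 1.577 Ω.
Node voltage V_A = V_in · R_p/(R_s + R_p) = 22.9 × 0.4220 = 9.663 V.
I(R3) = V_A / R3 = 9.663/41.1 = 0.2351 A.
(Equivalently: I_total = 6.128 A, then current-divider fraction G_k/ΣG = 0.03837.)

I ≈ 0.235 A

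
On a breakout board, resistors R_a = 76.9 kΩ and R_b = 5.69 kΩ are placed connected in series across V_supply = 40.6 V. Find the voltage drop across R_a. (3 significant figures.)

Total series resistance ΣR = 76.9 + 5.69 = 82.59 kΩ.
V = V_supply · R/ΣR = 40.6 × 0.9311 = 37.80 V.

V ≈ 37.8 V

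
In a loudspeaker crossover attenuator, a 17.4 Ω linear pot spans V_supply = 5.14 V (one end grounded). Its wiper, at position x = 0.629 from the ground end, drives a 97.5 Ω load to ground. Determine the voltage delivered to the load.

Lower segment x·R_p = 10.94 Ω; upper segment (1−x)·R_p = 6.455 Ω.
Lower segment in parallel with the load: 10.94 ‖ 97.5 = 9.840 Ω.
Loaded-divider output: V_out = 5.14 × 0.6039 = 3.104 V.
(Unloaded: V_out = x·V_supply = 3.23 V.)

V_out ≈ 3.10 V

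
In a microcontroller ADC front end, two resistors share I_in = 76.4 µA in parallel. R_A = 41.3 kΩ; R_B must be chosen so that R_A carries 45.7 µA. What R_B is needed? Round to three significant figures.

R_B ≈ 61.5 kΩ

The fraction through R_A equals R_B/(R_A+R_B).
45.7/76.4 = R_B/(R_A + R_B) → R_B = R_A · (0.5982)/(1 − 0.5982) = 41.3 × 1.489 = 61.48 kΩ.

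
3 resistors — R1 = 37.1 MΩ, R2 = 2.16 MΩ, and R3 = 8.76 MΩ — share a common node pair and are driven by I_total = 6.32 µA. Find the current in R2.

I ≈ 4.84 µA

Conductances: ΣG = 1/37.1 + 1/2.16 + 1/8.76 = 0.6041 (1/MΩ).
By the current-divider rule, I = I_total · G_k/ΣG = 6.32 × 0.7664 = 4.844 µA.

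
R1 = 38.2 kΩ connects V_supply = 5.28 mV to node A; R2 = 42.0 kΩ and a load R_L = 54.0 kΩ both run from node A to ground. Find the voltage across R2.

V_out ≈ 2.02 mV

The load sits in parallel with R2, giving an effective lower resistance R2' = R2·R_L/(R2+R_L) = 23.62 kΩ.
Now apply the divider: V_out = 5.28 × 0.3821 = 2.018 mV.
(Unloaded it would be 2.77 mV; the load pulls it down.)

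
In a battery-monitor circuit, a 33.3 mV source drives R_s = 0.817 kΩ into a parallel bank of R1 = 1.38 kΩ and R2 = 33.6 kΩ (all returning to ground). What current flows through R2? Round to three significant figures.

Combine the parallel branches: R_p = (1/1.38 + 1/33.6)⁻¹ = 1.326 kΩ.
V_A = 33.3 × 1.326/2.143 = 20.60 mV.
Branch current I = V_A/R2 = 20.60/33.6 = 0.6132 µA.

I ≈ 0.613 µA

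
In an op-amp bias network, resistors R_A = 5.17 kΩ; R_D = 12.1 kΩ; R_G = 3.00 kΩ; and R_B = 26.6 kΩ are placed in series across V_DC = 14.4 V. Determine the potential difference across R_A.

V ≈ 1.59 V

Series total: ΣR = 5.17 + 12.1 + 3.00 + 26.6 = 46.87 kΩ.
Voltage divider: V = V_DC · (5.170 / 46.87) = 14.4 × 0.1103 = 1.588 V.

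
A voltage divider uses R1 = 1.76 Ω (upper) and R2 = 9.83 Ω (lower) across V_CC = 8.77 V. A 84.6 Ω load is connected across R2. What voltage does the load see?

First combine the lower leg with the load: R2 ‖ R_L = 8.807 Ω.
Now apply the divider: V_out = 8.77 × 0.8334 = 7.309 V.

V_out ≈ 7.31 V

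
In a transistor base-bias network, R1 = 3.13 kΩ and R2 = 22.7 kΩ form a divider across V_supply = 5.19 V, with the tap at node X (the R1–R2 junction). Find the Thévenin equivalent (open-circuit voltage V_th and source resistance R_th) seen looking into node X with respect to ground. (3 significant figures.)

Open-circuit (no load on X): V_th = V_supply · R2/(R1 + R2) = 5.19 × 22.7/(3.130 + 22.7) = 4.561 V.
Zeroing V_supply shorts the top of R1 to ground, so R_th = R1 ‖ R2 = 2.751 kΩ.

V_th ≈ 4.56 V, R_th ≈ 2.75 kΩ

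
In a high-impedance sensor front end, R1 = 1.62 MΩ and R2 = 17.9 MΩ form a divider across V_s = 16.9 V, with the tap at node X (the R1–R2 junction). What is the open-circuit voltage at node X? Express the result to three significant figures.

V_th ≈ 15.5 V

V_th is the unloaded tap voltage: V_s · R2/(R1+R2) = 16.9 × 0.9170 = 15.50 V.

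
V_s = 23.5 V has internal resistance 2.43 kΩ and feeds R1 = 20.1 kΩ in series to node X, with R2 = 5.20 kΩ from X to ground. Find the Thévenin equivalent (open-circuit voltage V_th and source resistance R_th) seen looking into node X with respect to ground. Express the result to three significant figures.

R1' = 2.43 + 20.1 = 22.53 kΩ (source resistance + R1).
Open-circuit (no load on X): V_th = V_s · R2/(R1' + R2) = 23.5 × 5.20/(22.53 + 5.20) = 4.407 V.
Looking into X with the source shorted: R_th = R1'·R2/(R1'+R2) = 22.53 × 5.20/27.73 = 4.225 kΩ.

V_th ≈ 4.41 V, R_th ≈ 4.22 kΩ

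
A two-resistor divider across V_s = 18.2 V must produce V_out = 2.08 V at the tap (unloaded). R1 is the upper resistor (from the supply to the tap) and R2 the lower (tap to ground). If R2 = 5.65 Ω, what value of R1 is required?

V_out/V_s = R2/(R1+R2) = 0.1143.
R1 = R2·(1/k − 1) = 5.65 × 7.750 = 43.79 Ω.

R1 ≈ 43.8 Ω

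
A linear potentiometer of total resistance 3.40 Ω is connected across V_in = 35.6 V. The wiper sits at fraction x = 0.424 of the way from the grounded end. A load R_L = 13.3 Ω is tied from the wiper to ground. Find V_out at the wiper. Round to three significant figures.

Lower segment x·R_p = 1.442 Ω; upper segment (1−x)·R_p = 1.958 Ω.
Lower segment in parallel with the load: 1.442 ‖ 13.3 = 1.301 Ω.
Then V_out = V_in · 1.301/(1.958 + 1.301) = 14.21 V.

V_out ≈ 14.2 V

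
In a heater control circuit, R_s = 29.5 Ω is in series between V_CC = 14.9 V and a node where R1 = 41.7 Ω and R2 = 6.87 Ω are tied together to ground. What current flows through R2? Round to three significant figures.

I ≈ 0.361 A

Equivalent of the parallel group: R_p = 5.898 Ω.
V_A by voltage divider: V_A = 14.9 × 5.898/(29.5 + 5.898) = 2.483 V.
I(R2) = V_A / R2 = 2.483/6.87 = 0.3614 A.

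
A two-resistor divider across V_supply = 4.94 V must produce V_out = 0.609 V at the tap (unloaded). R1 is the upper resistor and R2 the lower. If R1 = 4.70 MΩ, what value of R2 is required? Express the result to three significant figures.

The divider ratio is R2/(R1+R2) = 0.609/4.94 = 0.1233.
Rearranging, R2 = R1·k/(1−k) = 4.70 × 0.1406 = 0.6609 MΩ.

R2 ≈ 0.661 MΩ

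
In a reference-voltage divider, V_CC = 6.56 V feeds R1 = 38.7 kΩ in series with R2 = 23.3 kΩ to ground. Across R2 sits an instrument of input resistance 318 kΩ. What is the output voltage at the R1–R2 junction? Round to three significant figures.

The load sits in parallel with R2, giving an effective lower resistance R2' = R2·R_L/(R2+R_L) = 21.71 kΩ.
Voltage divider with the loaded lower leg: V_out = 6.56 × 21.71/(38.7 + 21.71) = 6.56 × 0.3594 = 2.357 V.

V_out ≈ 2.36 V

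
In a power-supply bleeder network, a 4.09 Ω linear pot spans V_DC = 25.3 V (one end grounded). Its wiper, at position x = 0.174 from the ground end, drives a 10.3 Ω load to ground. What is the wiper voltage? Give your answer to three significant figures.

V_out ≈ 4.16 V

The pot divides into 3.378 Ω above the wiper and 0.7117 Ω below.
Lower segment in parallel with the load: 0.7117 ‖ 10.3 = 0.6657 Ω.
Then V_out = V_DC · 0.6657/(3.378 + 0.6657) = 4.165 V.
(Unloaded: V_out = x·V_DC = 4.40 V.)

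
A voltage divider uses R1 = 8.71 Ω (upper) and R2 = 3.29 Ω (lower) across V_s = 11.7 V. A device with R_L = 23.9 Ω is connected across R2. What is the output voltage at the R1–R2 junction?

V_out ≈ 2.92 V

First combine the lower leg with the load: R2 ‖ R_L = 2.892 Ω.
Then V_out = V_s · R2'/(R1 + R2') = 11.7 × 2.892/11.60 = 2.916 V.
(Unloaded it would be 3.21 V; the load pulls it down.)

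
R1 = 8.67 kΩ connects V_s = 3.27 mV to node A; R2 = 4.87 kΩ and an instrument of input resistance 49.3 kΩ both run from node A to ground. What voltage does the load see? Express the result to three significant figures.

V_out ≈ 1.11 mV

First combine the lower leg with the load: R2 ‖ R_L = 4.432 kΩ.
Now apply the divider: V_out = 3.27 × 0.3383 = 1.106 mV.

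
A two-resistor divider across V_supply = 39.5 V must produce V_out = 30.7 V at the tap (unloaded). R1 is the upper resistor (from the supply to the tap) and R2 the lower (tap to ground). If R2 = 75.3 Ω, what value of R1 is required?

Required fraction k = V_out/V_supply = 0.7772.
R1 = R2·(1/k − 1) = 75.3 × 0.2866 = 21.58 Ω.

R1 ≈ 21.6 Ω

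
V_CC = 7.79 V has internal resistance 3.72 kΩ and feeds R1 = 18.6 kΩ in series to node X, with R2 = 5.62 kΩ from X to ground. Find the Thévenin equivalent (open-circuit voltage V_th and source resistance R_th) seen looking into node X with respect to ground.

R1' = 3.72 + 18.6 = 22.32 kΩ (source resistance + R1).
V_th is the unloaded tap voltage: V_CC · R2/(R1'+R2) = 7.79 × 0.2011 = 1.567 V.
With V_CC suppressed (replaced by a short), R_th = R1' ‖ R2 = (22.32 × 5.62)/(22.32 + 5.62) = 4.490 kΩ.

V_th ≈ 1.57 V, R_th ≈ 4.49 kΩ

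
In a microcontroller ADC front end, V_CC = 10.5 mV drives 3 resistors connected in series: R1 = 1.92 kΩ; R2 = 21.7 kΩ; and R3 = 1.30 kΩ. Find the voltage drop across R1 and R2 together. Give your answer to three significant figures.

Series total: ΣR = 1.92 + 21.7 + 1.30 = 24.92 kΩ.
R_{R1..R2} = 1.92 + 21.7 = 23.62 kΩ.
By the voltage-divider rule, V = 10.5 × 23.62/24.92 = 9.952 mV.

V ≈ 9.95 mV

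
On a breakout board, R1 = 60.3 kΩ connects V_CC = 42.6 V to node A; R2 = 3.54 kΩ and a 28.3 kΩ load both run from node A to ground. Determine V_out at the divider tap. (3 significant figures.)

V_out ≈ 2.11 V

The load sits in parallel with R2, giving an effective lower resistance R2' = R2·R_L/(R2+R_L) = 3.146 kΩ.
Voltage divider with the loaded lower leg: V_out = 42.6 × 3.146/(60.3 + 3.146) = 42.6 × 0.04959 = 2.113 V.
(Unloaded it would be 2.36 V; the load pulls it down.)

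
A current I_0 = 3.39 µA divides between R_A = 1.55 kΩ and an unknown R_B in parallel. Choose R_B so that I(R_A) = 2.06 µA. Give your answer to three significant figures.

Two-branch current divider: I_A = I_0 · R_B/(R_A + R_B).
2.06/3.39 = R_B/(R_A + R_B) → R_B = R_A · (0.6077)/(1 − 0.6077) = 1.55 × 1.549 = 2.401 kΩ.

R_B ≈ 2.40 kΩ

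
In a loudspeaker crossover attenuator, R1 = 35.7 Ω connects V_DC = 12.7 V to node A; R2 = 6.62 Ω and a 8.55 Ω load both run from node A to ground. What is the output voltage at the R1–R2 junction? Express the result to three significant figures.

V_out ≈ 1.20 V

R2 ‖ R_L = (6.62 × 8.55)/(6.62 + 8.55) = 3.731 Ω.
Then V_out = V_DC · R2'/(R1 + R2') = 12.7 × 3.731/39.43 = 1.202 V.
(Unloaded it would be 1.99 V; the load pulls it down.)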